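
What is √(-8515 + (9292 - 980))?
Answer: I*√203 ≈ 14.248*I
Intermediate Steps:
√(-8515 + (9292 - 980)) = √(-8515 + 8312) = √(-203) = I*√203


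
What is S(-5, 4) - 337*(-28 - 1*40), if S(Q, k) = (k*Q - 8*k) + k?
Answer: 22868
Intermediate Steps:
S(Q, k) = -7*k + Q*k (S(Q, k) = (Q*k - 8*k) + k = (-8*k + Q*k) + k = -7*k + Q*k)
S(-5, 4) - 337*(-28 - 1*40) = 4*(-7 - 5) - 337*(-28 - 1*40) = 4*(-12) - 337*(-28 - 40) = -48 - 337*(-68) = -48 + 22916 = 22868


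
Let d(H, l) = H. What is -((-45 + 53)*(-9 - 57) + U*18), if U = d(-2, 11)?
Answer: 564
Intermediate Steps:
U = -2
-((-45 + 53)*(-9 - 57) + U*18) = -((-45 + 53)*(-9 - 57) - 2*18) = -(8*(-66) - 36) = -(-528 - 36) = -1*(-564) = 564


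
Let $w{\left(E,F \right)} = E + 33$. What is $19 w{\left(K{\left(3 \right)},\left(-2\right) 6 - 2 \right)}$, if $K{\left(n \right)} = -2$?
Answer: $589$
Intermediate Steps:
$w{\left(E,F \right)} = 33 + E$
$19 w{\left(K{\left(3 \right)},\left(-2\right) 6 - 2 \right)} = 19 \left(33 - 2\right) = 19 \cdot 31 = 589$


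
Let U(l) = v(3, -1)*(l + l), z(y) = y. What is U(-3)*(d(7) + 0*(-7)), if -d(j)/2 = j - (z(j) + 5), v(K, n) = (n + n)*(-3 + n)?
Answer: -480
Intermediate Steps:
v(K, n) = 2*n*(-3 + n) (v(K, n) = (2*n)*(-3 + n) = 2*n*(-3 + n))
d(j) = 10 (d(j) = -2*(j - (j + 5)) = -2*(j - (5 + j)) = -2*(j + (-5 - j)) = -2*(-5) = 10)
U(l) = 16*l (U(l) = (2*(-1)*(-3 - 1))*(l + l) = (2*(-1)*(-4))*(2*l) = 8*(2*l) = 16*l)
U(-3)*(d(7) + 0*(-7)) = (16*(-3))*(10 + 0*(-7)) = -48*(10 + 0) = -48*10 = -480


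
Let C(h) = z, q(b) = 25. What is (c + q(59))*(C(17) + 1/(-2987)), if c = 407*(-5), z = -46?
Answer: 276180030/2987 ≈ 92461.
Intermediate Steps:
C(h) = -46
c = -2035
(c + q(59))*(C(17) + 1/(-2987)) = (-2035 + 25)*(-46 + 1/(-2987)) = -2010*(-46 - 1/2987) = -2010*(-137403/2987) = 276180030/2987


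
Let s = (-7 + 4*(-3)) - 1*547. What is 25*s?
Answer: -14150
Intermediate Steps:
s = -566 (s = (-7 - 12) - 547 = -19 - 547 = -566)
25*s = 25*(-566) = -14150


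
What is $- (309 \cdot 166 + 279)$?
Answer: $-51573$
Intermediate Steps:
$- (309 \cdot 166 + 279) = - (51294 + 279) = \left(-1\right) 51573 = -51573$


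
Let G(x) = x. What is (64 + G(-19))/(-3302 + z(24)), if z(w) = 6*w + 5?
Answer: -15/1051 ≈ -0.014272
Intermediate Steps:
z(w) = 5 + 6*w
(64 + G(-19))/(-3302 + z(24)) = (64 - 19)/(-3302 + (5 + 6*24)) = 45/(-3302 + (5 + 144)) = 45/(-3302 + 149) = 45/(-3153) = 45*(-1/3153) = -15/1051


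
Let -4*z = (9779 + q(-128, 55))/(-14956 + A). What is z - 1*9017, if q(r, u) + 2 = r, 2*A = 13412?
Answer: -297551351/33000 ≈ -9016.7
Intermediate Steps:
A = 6706 (A = (½)*13412 = 6706)
q(r, u) = -2 + r
z = 9649/33000 (z = -(9779 + (-2 - 128))/(4*(-14956 + 6706)) = -(9779 - 130)/(4*(-8250)) = -9649*(-1)/(4*8250) = -¼*(-9649/8250) = 9649/33000 ≈ 0.29239)
z - 1*9017 = 9649/33000 - 1*9017 = 9649/33000 - 9017 = -297551351/33000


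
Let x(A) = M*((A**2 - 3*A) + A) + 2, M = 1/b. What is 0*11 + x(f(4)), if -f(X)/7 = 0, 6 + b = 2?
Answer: 2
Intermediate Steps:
b = -4 (b = -6 + 2 = -4)
f(X) = 0 (f(X) = -7*0 = 0)
M = -1/4 (M = 1/(-4) = -1/4 ≈ -0.25000)
x(A) = 2 + A/2 - A**2/4 (x(A) = -((A**2 - 3*A) + A)/4 + 2 = -(A**2 - 2*A)/4 + 2 = (A/2 - A**2/4) + 2 = 2 + A/2 - A**2/4)
0*11 + x(f(4)) = 0*11 + (2 + (1/2)*0 - 1/4*0**2) = 0 + (2 + 0 - 1/4*0) = 0 + (2 + 0 + 0) = 0 + 2 = 2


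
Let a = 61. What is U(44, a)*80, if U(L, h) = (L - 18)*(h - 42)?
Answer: 39520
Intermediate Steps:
U(L, h) = (-42 + h)*(-18 + L) (U(L, h) = (-18 + L)*(-42 + h) = (-42 + h)*(-18 + L))
U(44, a)*80 = (756 - 42*44 - 18*61 + 44*61)*80 = (756 - 1848 - 1098 + 2684)*80 = 494*80 = 39520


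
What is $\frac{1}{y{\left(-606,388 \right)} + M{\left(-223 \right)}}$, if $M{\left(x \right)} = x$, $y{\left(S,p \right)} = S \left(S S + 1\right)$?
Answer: $- \frac{1}{222545845} \approx -4.4935 \cdot 10^{-9}$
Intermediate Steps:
$y{\left(S,p \right)} = S \left(1 + S^{2}\right)$ ($y{\left(S,p \right)} = S \left(S^{2} + 1\right) = S \left(1 + S^{2}\right)$)
$\frac{1}{y{\left(-606,388 \right)} + M{\left(-223 \right)}} = \frac{1}{\left(-606 + \left(-606\right)^{3}\right) - 223} = \frac{1}{\left(-606 - 222545016\right) - 223} = \frac{1}{-222545622 - 223} = \frac{1}{-222545845} = - \frac{1}{222545845}$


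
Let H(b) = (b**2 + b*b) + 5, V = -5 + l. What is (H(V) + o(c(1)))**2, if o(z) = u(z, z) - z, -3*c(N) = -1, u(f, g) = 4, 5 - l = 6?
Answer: 58564/9 ≈ 6507.1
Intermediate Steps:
l = -1 (l = 5 - 1*6 = 5 - 6 = -1)
V = -6 (V = -5 - 1 = -6)
c(N) = 1/3 (c(N) = -1/3*(-1) = 1/3)
H(b) = 5 + 2*b**2 (H(b) = (b**2 + b**2) + 5 = 2*b**2 + 5 = 5 + 2*b**2)
o(z) = 4 - z
(H(V) + o(c(1)))**2 = ((5 + 2*(-6)**2) + (4 - 1*1/3))**2 = ((5 + 2*36) + (4 - 1/3))**2 = ((5 + 72) + 11/3)**2 = (77 + 11/3)**2 = (242/3)**2 = 58564/9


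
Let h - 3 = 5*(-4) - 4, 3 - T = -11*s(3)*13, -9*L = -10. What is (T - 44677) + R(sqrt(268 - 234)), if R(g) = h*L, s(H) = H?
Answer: -132805/3 ≈ -44268.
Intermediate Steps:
L = 10/9 (L = -1/9*(-10) = 10/9 ≈ 1.1111)
T = 432 (T = 3 - (-11*3)*13 = 3 - (-33)*13 = 3 - 1*(-429) = 3 + 429 = 432)
h = -21 (h = 3 + (5*(-4) - 4) = 3 + (-20 - 4) = 3 - 24 = -21)
R(g) = -70/3 (R(g) = -21*10/9 = -70/3)
(T - 44677) + R(sqrt(268 - 234)) = (432 - 44677) - 70/3 = -44245 - 70/3 = -132805/3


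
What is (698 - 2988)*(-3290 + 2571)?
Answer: 1646510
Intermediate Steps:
(698 - 2988)*(-3290 + 2571) = -2290*(-719) = 1646510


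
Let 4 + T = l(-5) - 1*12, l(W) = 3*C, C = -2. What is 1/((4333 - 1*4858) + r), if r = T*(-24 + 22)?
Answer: -1/481 ≈ -0.0020790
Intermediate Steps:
l(W) = -6 (l(W) = 3*(-2) = -6)
T = -22 (T = -4 + (-6 - 1*12) = -4 + (-6 - 12) = -4 - 18 = -22)
r = 44 (r = -22*(-24 + 22) = -22*(-2) = 44)
1/((4333 - 1*4858) + r) = 1/((4333 - 1*4858) + 44) = 1/((4333 - 4858) + 44) = 1/(-525 + 44) = 1/(-481) = -1/481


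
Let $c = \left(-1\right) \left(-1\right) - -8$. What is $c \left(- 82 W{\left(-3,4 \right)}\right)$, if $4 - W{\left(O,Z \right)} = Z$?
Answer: $0$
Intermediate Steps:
$W{\left(O,Z \right)} = 4 - Z$
$c = 9$ ($c = 1 + 8 = 9$)
$c \left(- 82 W{\left(-3,4 \right)}\right) = 9 \left(- 82 \left(4 - 4\right)\right) = 9 \left(\left(-82\right) 0\right) = 9 \cdot 0 = 0$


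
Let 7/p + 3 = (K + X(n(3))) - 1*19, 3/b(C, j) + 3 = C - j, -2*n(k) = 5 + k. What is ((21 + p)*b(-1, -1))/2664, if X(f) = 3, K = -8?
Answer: -70/8991 ≈ -0.0077856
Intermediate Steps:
n(k) = -5/2 - k/2 (n(k) = -(5 + k)/2 = -5/2 - k/2)
b(C, j) = 3/(-3 + C - j) (b(C, j) = 3/(-3 + (C - j)) = 3/(-3 + C - j))
p = -7/27 (p = 7/(-3 + ((-8 + 3) - 1*19)) = 7/(-3 + (-5 - 19)) = 7/(-3 - 24) = 7/(-27) = 7*(-1/27) = -7/27 ≈ -0.25926)
((21 + p)*b(-1, -1))/2664 = ((21 - 7/27)*(-3/(3 - 1 - 1*(-1))))/2664 = (560*(-3/(3 - 1 + 1))/27)*(1/2664) = (560*(-3/3)/27)*(1/2664) = (560*(-3*1/3)/27)*(1/2664) = ((560/27)*(-1))*(1/2664) = -560/27*1/2664 = -70/8991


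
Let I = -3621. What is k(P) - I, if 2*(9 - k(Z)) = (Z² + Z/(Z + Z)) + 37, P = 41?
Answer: 11083/4 ≈ 2770.8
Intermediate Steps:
k(Z) = -39/4 - Z²/2 (k(Z) = 9 - ((Z² + Z/(Z + Z)) + 37)/2 = 9 - ((Z² + Z/((2*Z))) + 37)/2 = 9 - ((Z² + (1/(2*Z))*Z) + 37)/2 = 9 - ((Z² + ½) + 37)/2 = 9 - ((½ + Z²) + 37)/2 = 9 - (75/2 + Z²)/2 = 9 + (-75/4 - Z²/2) = -39/4 - Z²/2)
k(P) - I = (-39/4 - ½*41²) - 1*(-3621) = (-39/4 - ½*1681) + 3621 = (-39/4 - 1681/2) + 3621 = -3401/4 + 3621 = 11083/4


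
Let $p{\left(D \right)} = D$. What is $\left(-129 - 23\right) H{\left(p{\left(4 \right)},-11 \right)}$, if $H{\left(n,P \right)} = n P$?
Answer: $6688$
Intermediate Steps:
$H{\left(n,P \right)} = P n$
$\left(-129 - 23\right) H{\left(p{\left(4 \right)},-11 \right)} = \left(-129 - 23\right) \left(\left(-11\right) 4\right) = \left(-152\right) \left(-44\right) = 6688$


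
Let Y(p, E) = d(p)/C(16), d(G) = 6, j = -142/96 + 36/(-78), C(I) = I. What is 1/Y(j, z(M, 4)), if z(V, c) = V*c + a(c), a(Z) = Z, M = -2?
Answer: 8/3 ≈ 2.6667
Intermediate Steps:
j = -1211/624 (j = -142*1/96 + 36*(-1/78) = -71/48 - 6/13 = -1211/624 ≈ -1.9407)
z(V, c) = c + V*c (z(V, c) = V*c + c = c + V*c)
Y(p, E) = 3/8 (Y(p, E) = 6/16 = 6*(1/16) = 3/8)
1/Y(j, z(M, 4)) = 1/(3/8) = 8/3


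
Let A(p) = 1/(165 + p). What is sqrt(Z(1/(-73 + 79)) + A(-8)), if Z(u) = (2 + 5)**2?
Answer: sqrt(1207958)/157 ≈ 7.0005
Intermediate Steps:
Z(u) = 49 (Z(u) = 7**2 = 49)
sqrt(Z(1/(-73 + 79)) + A(-8)) = sqrt(49 + 1/(165 - 8)) = sqrt(49 + 1/157) = sqrt(7694/157) = sqrt(1207958)/157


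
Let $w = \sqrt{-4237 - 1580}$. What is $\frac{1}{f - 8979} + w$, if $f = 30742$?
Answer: $\frac{1}{21763} + i \sqrt{5817} \approx 4.595 \cdot 10^{-5} + 76.269 i$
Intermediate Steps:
$w = i \sqrt{5817}$ ($w = \sqrt{-5817} = i \sqrt{5817} \approx 76.269 i$)
$\frac{1}{f - 8979} + w = \frac{1}{30742 - 8979} + i \sqrt{5817} = \frac{1}{21763} + i \sqrt{5817}$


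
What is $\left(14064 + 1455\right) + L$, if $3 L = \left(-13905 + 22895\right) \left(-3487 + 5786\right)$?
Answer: $\frac{20714567}{3} \approx 6.9049 \cdot 10^{6}$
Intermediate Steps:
$L = \frac{20668010}{3}$ ($L = \frac{\left(-13905 + 22895\right) \left(-3487 + 5786\right)}{3} = \frac{8990 \cdot 2299}{3} = \frac{1}{3} \cdot 20668010 = \frac{20668010}{3} \approx 6.8893 \cdot 10^{6}$)
$\left(14064 + 1455\right) + L = \left(14064 + 1455\right) + \frac{20668010}{3} = 15519 + \frac{20668010}{3} = \frac{20714567}{3}$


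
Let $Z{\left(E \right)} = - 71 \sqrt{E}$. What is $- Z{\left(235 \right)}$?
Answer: $71 \sqrt{235} \approx 1088.4$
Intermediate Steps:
$- Z{\left(235 \right)} = - \left(-71\right) \sqrt{235} = 71 \sqrt{235}$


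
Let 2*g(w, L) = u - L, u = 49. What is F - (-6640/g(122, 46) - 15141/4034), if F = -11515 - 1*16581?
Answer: -286400849/12102 ≈ -23666.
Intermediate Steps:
g(w, L) = 49/2 - L/2 (g(w, L) = (49 - L)/2 = 49/2 - L/2)
F = -28096 (F = -11515 - 16581 = -28096)
F - (-6640/g(122, 46) - 15141/4034) = -28096 - (-6640/(49/2 - ½*46) - 15141/4034) = -28096 - (-6640/(49/2 - 23) - 15141*1/4034) = -28096 - (-6640/3/2 - 15141/4034) = -28096 - (-6640*⅔ - 15141/4034) = -28096 - (-13280/3 - 15141/4034) = -28096 - 1*(-53616943/12102) = -28096 + 53616943/12102 = -286400849/12102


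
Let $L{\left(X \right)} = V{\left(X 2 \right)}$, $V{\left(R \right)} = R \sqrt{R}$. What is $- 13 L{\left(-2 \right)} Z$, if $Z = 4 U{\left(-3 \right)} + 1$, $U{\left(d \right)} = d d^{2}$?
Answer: $- 11128 i \approx - 11128.0 i$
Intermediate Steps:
$U{\left(d \right)} = d^{3}$
$V{\left(R \right)} = R^{\frac{3}{2}}$
$L{\left(X \right)} = 2 \sqrt{2} X^{\frac{3}{2}}$ ($L{\left(X \right)} = \left(X 2\right)^{\frac{3}{2}} = \left(2 X\right)^{\frac{3}{2}} = 2 \sqrt{2} X^{\frac{3}{2}}$)
$Z = -107$ ($Z = 4 \left(-3\right)^{3} + 1 = 4 \left(-27\right) + 1 = -108 + 1 = -107$)
$- 13 L{\left(-2 \right)} Z = - 13 \cdot 2 \sqrt{2} \left(-2\right)^{\frac{3}{2}} \left(-107\right) = - 13 \cdot 2 \sqrt{2} \left(- 2 i \sqrt{2}\right) \left(-107\right) = - 13 \left(- 8 i\right) \left(-107\right) = 104 i \left(-107\right) = - 11128 i$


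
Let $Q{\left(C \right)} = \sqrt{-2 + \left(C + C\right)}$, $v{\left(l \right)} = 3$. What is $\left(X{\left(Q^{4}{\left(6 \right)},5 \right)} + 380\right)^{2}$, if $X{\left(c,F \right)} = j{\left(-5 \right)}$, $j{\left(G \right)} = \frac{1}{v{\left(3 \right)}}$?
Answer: $\frac{1301881}{9} \approx 1.4465 \cdot 10^{5}$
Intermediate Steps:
$j{\left(G \right)} = \frac{1}{3}$
$Q{\left(C \right)} = \sqrt{-2 + 2 C}$
$X{\left(c,F \right)} = \frac{1}{3}$
$\left(X{\left(Q^{4}{\left(6 \right)},5 \right)} + 380\right)^{2} = \left(\frac{1}{3} + 380\right)^{2} = \left(\frac{1141}{3}\right)^{2} = \frac{1301881}{9}$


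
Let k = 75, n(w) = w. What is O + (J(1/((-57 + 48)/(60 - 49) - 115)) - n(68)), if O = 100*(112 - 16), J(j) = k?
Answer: 9607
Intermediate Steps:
J(j) = 75
O = 9600 (O = 100*96 = 9600)
O + (J(1/((-57 + 48)/(60 - 49) - 115)) - n(68)) = 9600 + (75 - 1*68) = 9600 + (75 - 68) = 9600 + 7 = 9607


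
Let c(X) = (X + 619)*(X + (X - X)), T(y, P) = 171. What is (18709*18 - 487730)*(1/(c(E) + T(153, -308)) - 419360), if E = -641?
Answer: 903622780320072/14273 ≈ 6.3310e+10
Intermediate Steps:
c(X) = X*(619 + X) (c(X) = (619 + X)*(X + 0) = (619 + X)*X = X*(619 + X))
(18709*18 - 487730)*(1/(c(E) + T(153, -308)) - 419360) = (18709*18 - 487730)*(1/(-641*(619 - 641) + 171) - 419360) = (336762 - 487730)*(1/(-641*(-22) + 171) - 419360) = -150968*(1/(14102 + 171) - 419360) = -150968*(1/14273 - 419360) = -150968*(-5985525279/14273) = 903622780320072/14273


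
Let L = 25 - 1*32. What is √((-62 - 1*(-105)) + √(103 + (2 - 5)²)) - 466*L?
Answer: 3262 + √(43 + 4*√7) ≈ 3269.3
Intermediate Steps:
L = -7 (L = 25 - 32 = -7)
√((-62 - 1*(-105)) + √(103 + (2 - 5)²)) - 466*L = √((-62 - 1*(-105)) + √(103 + (2 - 5)²)) - 466*(-7) = √((-62 + 105) + √(103 + (-3)²)) + 3262 = √(43 + √(103 + 9)) + 3262 = √(43 + √112) + 3262 = √(43 + 4*√7) + 3262 = 3262 + √(43 + 4*√7)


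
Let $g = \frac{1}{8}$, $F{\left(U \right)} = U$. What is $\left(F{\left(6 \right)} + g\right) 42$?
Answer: $\frac{1029}{4} \approx 257.25$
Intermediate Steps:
$g = \frac{1}{8} \approx 0.125$
$\left(F{\left(6 \right)} + g\right) 42 = \left(6 + \frac{1}{8}\right) 42 = \frac{49}{8} \cdot 42 = \frac{1029}{4}$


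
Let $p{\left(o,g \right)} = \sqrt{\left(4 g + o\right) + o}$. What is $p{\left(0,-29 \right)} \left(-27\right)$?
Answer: $- 54 i \sqrt{29} \approx - 290.8 i$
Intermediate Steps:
$p{\left(o,g \right)} = \sqrt{2 o + 4 g}$ ($p{\left(o,g \right)} = \sqrt{\left(o + 4 g\right) + o} = \sqrt{2 o + 4 g}$)
$p{\left(0,-29 \right)} \left(-27\right) = \sqrt{2 \cdot 0 + 4 \left(-29\right)} \left(-27\right) = \sqrt{0 - 116} \left(-27\right) = \sqrt{-116} \left(-27\right) = 2 i \sqrt{29} \left(-27\right) = - 54 i \sqrt{29}$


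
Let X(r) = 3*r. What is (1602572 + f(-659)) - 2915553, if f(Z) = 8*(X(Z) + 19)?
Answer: -1328645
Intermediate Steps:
f(Z) = 152 + 24*Z (f(Z) = 8*(3*Z + 19) = 8*(19 + 3*Z) = 152 + 24*Z)
(1602572 + f(-659)) - 2915553 = (1602572 + (152 + 24*(-659))) - 2915553 = (1602572 + (152 - 15816)) - 2915553 = (1602572 - 15664) - 2915553 = 1586908 - 2915553 = -1328645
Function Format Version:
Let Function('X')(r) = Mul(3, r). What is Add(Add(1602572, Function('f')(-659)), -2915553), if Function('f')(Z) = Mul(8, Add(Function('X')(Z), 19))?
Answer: -1328645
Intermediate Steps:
Function('f')(Z) = Add(152, Mul(24, Z)) (Function('f')(Z) = Mul(8, Add(Mul(3, Z), 19)) = Mul(8, Add(19, Mul(3, Z))) = Add(152, Mul(24, Z)))
Add(Add(1602572, Function('f')(-659)), -2915553) = Add(Add(1602572, Add(152, Mul(24, -659))), -2915553) = Add(Add(1602572, Add(152, -15816)), -2915553) = Add(Add(1602572, -15664), -2915553) = Add(1586908, -2915553) = -1328645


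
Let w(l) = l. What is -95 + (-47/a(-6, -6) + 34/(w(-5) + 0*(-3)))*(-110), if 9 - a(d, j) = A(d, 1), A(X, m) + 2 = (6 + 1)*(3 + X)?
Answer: 13033/16 ≈ 814.56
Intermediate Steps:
A(X, m) = 19 + 7*X (A(X, m) = -2 + (6 + 1)*(3 + X) = -2 + 7*(3 + X) = -2 + (21 + 7*X) = 19 + 7*X)
a(d, j) = -10 - 7*d (a(d, j) = 9 - (19 + 7*d) = 9 + (-19 - 7*d) = -10 - 7*d)
-95 + (-47/a(-6, -6) + 34/(w(-5) + 0*(-3)))*(-110) = -95 + (-47/(-10 - 7*(-6)) + 34/(-5 + 0*(-3)))*(-110) = -95 + (-47/(-10 + 42) + 34/(-5 + 0))*(-110) = -95 + (-47/32 + 34/(-5))*(-110) = -95 + (-47*1/32 + 34*(-⅕))*(-110) = -95 + (-47/32 - 34/5)*(-110) = -95 - 1323/160*(-110) = -95 + 14553/16 = 13033/16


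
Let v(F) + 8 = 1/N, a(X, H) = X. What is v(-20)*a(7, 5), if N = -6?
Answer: -343/6 ≈ -57.167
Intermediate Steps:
v(F) = -49/6 (v(F) = -8 + 1/(-6) = -8 - ⅙ = -49/6)
v(-20)*a(7, 5) = -49/6*7 = -343/6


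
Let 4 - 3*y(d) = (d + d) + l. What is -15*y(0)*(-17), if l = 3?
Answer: 85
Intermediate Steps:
y(d) = ⅓ - 2*d/3 (y(d) = 4/3 - ((d + d) + 3)/3 = 4/3 - (2*d + 3)/3 = 4/3 - (3 + 2*d)/3 = 4/3 + (-1 - 2*d/3) = ⅓ - 2*d/3)
-15*y(0)*(-17) = -15*(⅓ - ⅔*0)*(-17) = -15*(⅓ + 0)*(-17) = -15*⅓*(-17) = -5*(-17) = 85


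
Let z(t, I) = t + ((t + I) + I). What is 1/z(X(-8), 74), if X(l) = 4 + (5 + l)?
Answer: 1/150 ≈ 0.0066667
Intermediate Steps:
X(l) = 9 + l
z(t, I) = 2*I + 2*t (z(t, I) = t + ((I + t) + I) = t + (t + 2*I) = 2*I + 2*t)
1/z(X(-8), 74) = 1/(2*74 + 2*(9 - 8)) = 1/(148 + 2*1) = 1/(148 + 2) = 1/150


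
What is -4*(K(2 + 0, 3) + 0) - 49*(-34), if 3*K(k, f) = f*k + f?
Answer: 1654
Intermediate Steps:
K(k, f) = f/3 + f*k/3 (K(k, f) = (f*k + f)/3 = (f + f*k)/3 = f/3 + f*k/3)
-4*(K(2 + 0, 3) + 0) - 49*(-34) = -4*((1/3)*3*(1 + (2 + 0)) + 0) - 49*(-34) = -4*((1/3)*3*(1 + 2) + 0) + 1666 = -4*((1/3)*3*3 + 0) + 1666 = -4*(3 + 0) + 1666 = -4*3 + 1666 = -12 + 1666 = 1654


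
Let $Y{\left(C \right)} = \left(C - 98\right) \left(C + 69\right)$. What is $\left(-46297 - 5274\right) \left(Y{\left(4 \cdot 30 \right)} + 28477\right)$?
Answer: $-1683019585$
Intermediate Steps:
$Y{\left(C \right)} = \left(-98 + C\right) \left(69 + C\right)$
$\left(-46297 - 5274\right) \left(Y{\left(4 \cdot 30 \right)} + 28477\right) = \left(-46297 - 5274\right) \left(\left(-6762 + \left(4 \cdot 30\right)^{2} - 29 \cdot 4 \cdot 30\right) + 28477\right) = - 51571 \left(\left(-6762 + 120^{2} - 3480\right) + 28477\right) = - 51571 \left(\left(-6762 + 14400 - 3480\right) + 28477\right) = - 51571 \left(4158 + 28477\right) = \left(-51571\right) 32635 = -1683019585$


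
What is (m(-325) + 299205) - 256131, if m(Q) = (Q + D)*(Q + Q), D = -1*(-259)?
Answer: 85974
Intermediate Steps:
D = 259
m(Q) = 2*Q*(259 + Q) (m(Q) = (Q + 259)*(Q + Q) = (259 + Q)*(2*Q) = 2*Q*(259 + Q))
(m(-325) + 299205) - 256131 = (2*(-325)*(259 - 325) + 299205) - 256131 = (2*(-325)*(-66) + 299205) - 256131 = (42900 + 299205) - 256131 = 342105 - 256131 = 85974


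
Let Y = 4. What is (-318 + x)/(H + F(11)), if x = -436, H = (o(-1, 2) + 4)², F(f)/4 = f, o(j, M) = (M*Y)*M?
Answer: -377/222 ≈ -1.6982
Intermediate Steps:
o(j, M) = 4*M² (o(j, M) = (M*4)*M = (4*M)*M = 4*M²)
F(f) = 4*f
H = 400 (H = (4*2² + 4)² = (4*4 + 4)² = (16 + 4)² = 20² = 400)
(-318 + x)/(H + F(11)) = (-318 - 436)/(400 + 4*11) = -754/(400 + 44) = -754/444 = -754*1/444 = -377/222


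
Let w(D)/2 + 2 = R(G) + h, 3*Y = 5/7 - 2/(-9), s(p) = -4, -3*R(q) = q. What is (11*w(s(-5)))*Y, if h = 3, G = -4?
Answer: 1298/81 ≈ 16.025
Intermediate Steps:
R(q) = -q/3
Y = 59/189 (Y = (5/7 - 2/(-9))/3 = (5*(⅐) - 2*(-⅑))/3 = (5/7 + 2/9)/3 = (⅓)*(59/63) = 59/189 ≈ 0.31217)
w(D) = 14/3 (w(D) = -4 + 2*(-⅓*(-4) + 3) = -4 + 2*(4/3 + 3) = -4 + 2*(13/3) = -4 + 26/3 = 14/3)
(11*w(s(-5)))*Y = (11*(14/3))*(59/189) = (154/3)*(59/189) = 1298/81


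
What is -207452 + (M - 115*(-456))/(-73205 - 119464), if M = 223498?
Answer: -39969845326/192669 ≈ -2.0745e+5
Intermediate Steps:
-207452 + (M - 115*(-456))/(-73205 - 119464) = -207452 + (223498 - 115*(-456))/(-73205 - 119464) = -207452 + (223498 + 52440)/(-192669) = -207452 + 275938*(-1/192669) = -207452 - 275938/192669 = -39969845326/192669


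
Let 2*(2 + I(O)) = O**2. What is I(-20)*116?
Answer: 22968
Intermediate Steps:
I(O) = -2 + O**2/2
I(-20)*116 = (-2 + (1/2)*(-20)**2)*116 = (-2 + (1/2)*400)*116 = (-2 + 200)*116 = 198*116 = 22968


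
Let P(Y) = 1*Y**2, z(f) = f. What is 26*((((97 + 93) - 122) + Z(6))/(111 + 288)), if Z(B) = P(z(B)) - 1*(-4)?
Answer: 936/133 ≈ 7.0376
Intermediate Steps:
P(Y) = Y**2
Z(B) = 4 + B**2 (Z(B) = B**2 - 1*(-4) = B**2 + 4 = 4 + B**2)
26*((((97 + 93) - 122) + Z(6))/(111 + 288)) = 26*((((97 + 93) - 122) + (4 + 6**2))/(111 + 288)) = 26*(((190 - 122) + (4 + 36))/399) = 26*((68 + 40)*(1/399)) = 26*(108*(1/399)) = 26*(36/133) = 936/133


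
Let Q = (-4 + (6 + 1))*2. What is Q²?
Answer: 36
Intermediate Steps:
Q = 6 (Q = (-4 + 7)*2 = 3*2 = 6)
Q² = 6² = 36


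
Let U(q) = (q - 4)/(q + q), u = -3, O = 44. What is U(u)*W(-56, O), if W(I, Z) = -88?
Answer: -308/3 ≈ -102.67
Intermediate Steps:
U(q) = (-4 + q)/(2*q) (U(q) = (-4 + q)/((2*q)) = (-4 + q)*(1/(2*q)) = (-4 + q)/(2*q))
U(u)*W(-56, O) = ((½)*(-4 - 3)/(-3))*(-88) = ((½)*(-⅓)*(-7))*(-88) = (7/6)*(-88) = -308/3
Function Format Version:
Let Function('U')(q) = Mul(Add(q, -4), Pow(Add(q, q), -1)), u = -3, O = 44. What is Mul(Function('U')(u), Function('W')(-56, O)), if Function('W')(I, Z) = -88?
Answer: Rational(-308, 3) ≈ -102.67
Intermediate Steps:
Function('U')(q) = Mul(Rational(1, 2), Pow(q, -1), Add(-4, q)) (Function('U')(q) = Mul(Add(-4, q), Pow(Mul(2, q), -1)) = Mul(Add(-4, q), Mul(Rational(1, 2), Pow(q, -1))) = Mul(Rational(1, 2), Pow(q, -1), Add(-4, q)))
Mul(Function('U')(u), Function('W')(-56, O)) = Mul(Mul(Rational(1, 2), Pow(-3, -1), Add(-4, -3)), -88) = Mul(Mul(Rational(1, 2), Rational(-1, 3), -7), -88) = Mul(Rational(7, 6), -88) = Rational(-308, 3)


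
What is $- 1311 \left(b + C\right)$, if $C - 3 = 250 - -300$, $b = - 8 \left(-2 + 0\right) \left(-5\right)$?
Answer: $-620103$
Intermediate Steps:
$b = -80$ ($b = \left(-8\right) \left(-2\right) \left(-5\right) = 16 \left(-5\right) = -80$)
$C = 553$ ($C = 3 + \left(250 - -300\right) = 3 + \left(250 + 300\right) = 3 + 550 = 553$)
$- 1311 \left(b + C\right) = - 1311 \left(-80 + 553\right) = \left(-1311\right) 473 = -620103$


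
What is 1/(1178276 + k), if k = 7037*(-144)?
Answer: 1/164948 ≈ 6.0625e-6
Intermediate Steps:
k = -1013328
1/(1178276 + k) = 1/(1178276 - 1013328) = 1/164948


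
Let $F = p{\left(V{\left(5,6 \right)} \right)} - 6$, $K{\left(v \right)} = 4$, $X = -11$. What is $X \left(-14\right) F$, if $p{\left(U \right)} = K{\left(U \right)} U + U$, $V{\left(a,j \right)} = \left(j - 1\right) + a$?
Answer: $6776$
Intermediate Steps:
$V{\left(a,j \right)} = -1 + a + j$ ($V{\left(a,j \right)} = \left(-1 + j\right) + a = -1 + a + j$)
$p{\left(U \right)} = 5 U$ ($p{\left(U \right)} = 4 U + U = 5 U$)
$F = 44$ ($F = 5 \left(-1 + 5 + 6\right) - 6 = 5 \cdot 10 - 6 = 50 - 6 = 44$)
$X \left(-14\right) F = \left(-11\right) \left(-14\right) 44 = 154 \cdot 44 = 6776$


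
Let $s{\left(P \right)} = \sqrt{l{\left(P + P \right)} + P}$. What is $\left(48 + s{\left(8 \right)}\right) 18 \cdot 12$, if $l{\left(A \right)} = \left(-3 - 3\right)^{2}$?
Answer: $10368 + 432 \sqrt{11} \approx 11801.0$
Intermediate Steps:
$l{\left(A \right)} = 36$ ($l{\left(A \right)} = \left(-6\right)^{2} = 36$)
$s{\left(P \right)} = \sqrt{36 + P}$
$\left(48 + s{\left(8 \right)}\right) 18 \cdot 12 = \left(48 + \sqrt{36 + 8}\right) 18 \cdot 12 = \left(48 + \sqrt{44}\right) 18 \cdot 12 = \left(48 + 2 \sqrt{11}\right) 18 \cdot 12 = \left(864 + 36 \sqrt{11}\right) 12 = 10368 + 432 \sqrt{11}$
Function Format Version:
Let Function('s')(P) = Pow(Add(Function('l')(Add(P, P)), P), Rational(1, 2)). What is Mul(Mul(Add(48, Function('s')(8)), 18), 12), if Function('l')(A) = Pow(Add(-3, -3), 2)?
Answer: Add(10368, Mul(432, Pow(11, Rational(1, 2)))) ≈ 11801.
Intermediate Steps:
Function('l')(A) = 36 (Function('l')(A) = Pow(-6, 2) = 36)
Function('s')(P) = Pow(Add(36, P), Rational(1, 2))
Mul(Mul(Add(48, Function('s')(8)), 18), 12) = Mul(Mul(Add(48, Pow(Add(36, 8), Rational(1, 2))), 18), 12) = Mul(Mul(Add(48, Pow(44, Rational(1, 2))), 18), 12) = Mul(Mul(Add(48, Mul(2, Pow(11, Rational(1, 2)))), 18), 12) = Mul(Add(864, Mul(36, Pow(11, Rational(1, 2)))), 12) = Add(10368, Mul(432, Pow(11, Rational(1, 2))))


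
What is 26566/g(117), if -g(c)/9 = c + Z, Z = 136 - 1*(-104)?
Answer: -26566/3213 ≈ -8.2683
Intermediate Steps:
Z = 240 (Z = 136 + 104 = 240)
g(c) = -2160 - 9*c (g(c) = -9*(c + 240) = -9*(240 + c) = -2160 - 9*c)
26566/g(117) = 26566/(-2160 - 9*117) = 26566/(-2160 - 1053) = 26566/(-3213) = 26566*(-1/3213) = -26566/3213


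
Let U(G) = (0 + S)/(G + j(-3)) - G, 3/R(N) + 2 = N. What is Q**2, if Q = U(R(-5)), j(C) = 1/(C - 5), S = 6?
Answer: 5103081/47089 ≈ 108.37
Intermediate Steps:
j(C) = 1/(-5 + C)
R(N) = 3/(-2 + N)
U(G) = -G + 6/(-1/8 + G) (U(G) = (0 + 6)/(G + 1/(-5 - 3)) - G = 6/(G + 1/(-8)) - G = 6/(G - 1/8) - G = 6/(-1/8 + G) - G = -G + 6/(-1/8 + G))
Q = -2259/217 (Q = (48 + 3/(-2 - 5) - 8*9/(-2 - 5)**2)/(-1 + 8*(3/(-2 - 5))) = (48 + 3/(-7) - 8*(3/(-7))**2)/(-1 + 8*(3/(-7))) = (48 + 3*(-1/7) - 8*(3*(-1/7))**2)/(-1 + 8*(3*(-1/7))) = (48 - 3/7 - 8*(-3/7)**2)/(-1 + 8*(-3/7)) = (48 - 3/7 - 8*9/49)/(-1 - 24/7) = (48 - 3/7 - 72/49)/(-31/7) = -7/31*2259/49 = -2259/217 ≈ -10.410)
Q**2 = (-2259/217)**2 = 5103081/47089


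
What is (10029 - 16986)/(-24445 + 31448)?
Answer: -6957/7003 ≈ -0.99343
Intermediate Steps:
(10029 - 16986)/(-24445 + 31448) = -6957/7003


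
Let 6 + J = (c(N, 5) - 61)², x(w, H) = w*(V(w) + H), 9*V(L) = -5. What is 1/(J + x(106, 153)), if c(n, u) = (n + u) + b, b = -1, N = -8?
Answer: 9/183403 ≈ 4.9072e-5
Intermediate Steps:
V(L) = -5/9 (V(L) = (⅑)*(-5) = -5/9)
x(w, H) = w*(-5/9 + H)
c(n, u) = -1 + n + u (c(n, u) = (n + u) - 1 = -1 + n + u)
J = 4219 (J = -6 + ((-1 - 8 + 5) - 61)² = -6 + (-4 - 61)² = -6 + (-65)² = -6 + 4225 = 4219)
1/(J + x(106, 153)) = 1/(4219 + (⅑)*106*(-5 + 9*153)) = 1/(4219 + (⅑)*106*(-5 + 1377)) = 1/(4219 + (⅑)*106*1372) = 1/(4219 + 145432/9) = 1/(183403/9) = 9/183403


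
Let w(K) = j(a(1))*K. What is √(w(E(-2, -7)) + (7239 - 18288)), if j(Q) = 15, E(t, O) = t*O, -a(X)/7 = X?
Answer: I*√10839 ≈ 104.11*I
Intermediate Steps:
a(X) = -7*X
E(t, O) = O*t
w(K) = 15*K
√(w(E(-2, -7)) + (7239 - 18288)) = √(15*(-7*(-2)) + (7239 - 18288)) = √(15*14 - 11049) = √(210 - 11049) = √(-10839) = I*√10839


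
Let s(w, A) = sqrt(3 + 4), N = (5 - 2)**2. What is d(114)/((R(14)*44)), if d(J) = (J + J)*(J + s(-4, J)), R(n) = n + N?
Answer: 6498/253 + 57*sqrt(7)/253 ≈ 26.280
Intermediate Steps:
N = 9 (N = 3**2 = 9)
R(n) = 9 + n (R(n) = n + 9 = 9 + n)
s(w, A) = sqrt(7)
d(J) = 2*J*(J + sqrt(7)) (d(J) = (J + J)*(J + sqrt(7)) = (2*J)*(J + sqrt(7)) = 2*J*(J + sqrt(7)))
d(114)/((R(14)*44)) = (2*114*(114 + sqrt(7)))/(((9 + 14)*44)) = (25992 + 228*sqrt(7))/((23*44)) = (25992 + 228*sqrt(7))/1012 = (25992 + 228*sqrt(7))*(1/1012) = 6498/253 + 57*sqrt(7)/253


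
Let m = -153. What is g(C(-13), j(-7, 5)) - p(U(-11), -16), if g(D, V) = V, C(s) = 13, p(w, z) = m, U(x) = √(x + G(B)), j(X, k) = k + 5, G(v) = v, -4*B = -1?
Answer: 163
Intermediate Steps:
B = ¼ (B = -¼*(-1) = ¼ ≈ 0.25000)
j(X, k) = 5 + k
U(x) = √(¼ + x) (U(x) = √(x + ¼) = √(¼ + x))
p(w, z) = -153
g(C(-13), j(-7, 5)) - p(U(-11), -16) = (5 + 5) - 1*(-153) = 10 + 153 = 163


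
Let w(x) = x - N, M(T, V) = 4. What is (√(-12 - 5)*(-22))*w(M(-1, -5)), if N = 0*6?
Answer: -88*I*√17 ≈ -362.83*I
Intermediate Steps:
N = 0
w(x) = x (w(x) = x - 1*0 = x + 0 = x)
(√(-12 - 5)*(-22))*w(M(-1, -5)) = (√(-12 - 5)*(-22))*4 = (√(-17)*(-22))*4 = ((I*√17)*(-22))*4 = -22*I*√17*4 = -88*I*√17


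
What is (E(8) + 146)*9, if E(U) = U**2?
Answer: 1890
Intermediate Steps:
(E(8) + 146)*9 = (8**2 + 146)*9 = (64 + 146)*9 = 210*9 = 1890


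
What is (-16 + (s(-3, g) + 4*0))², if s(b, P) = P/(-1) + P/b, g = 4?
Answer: 4096/9 ≈ 455.11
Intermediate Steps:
s(b, P) = -P + P/b (s(b, P) = P*(-1) + P/b = -P + P/b)
(-16 + (s(-3, g) + 4*0))² = (-16 + ((-1*4 + 4/(-3)) + 4*0))² = (-16 + ((-4 + 4*(-⅓)) + 0))² = (-16 + ((-4 - 4/3) + 0))² = (-16 + (-16/3 + 0))² = (-16 - 16/3)² = (-64/3)² = 4096/9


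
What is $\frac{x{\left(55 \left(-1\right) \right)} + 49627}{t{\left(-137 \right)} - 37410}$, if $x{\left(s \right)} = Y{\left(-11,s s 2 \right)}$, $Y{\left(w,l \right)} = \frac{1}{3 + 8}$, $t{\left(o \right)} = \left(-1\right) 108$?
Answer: $- \frac{2459}{1859} \approx -1.3228$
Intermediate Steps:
$t{\left(o \right)} = -108$
$Y{\left(w,l \right)} = \frac{1}{11}$
$x{\left(s \right)} = \frac{1}{11}$
$\frac{x{\left(55 \left(-1\right) \right)} + 49627}{t{\left(-137 \right)} - 37410} = \frac{\frac{1}{11} + 49627}{-108 - 37410} = \frac{545898}{11 \left(-37518\right)} = \frac{545898}{11} \left(- \frac{1}{37518}\right) = - \frac{2459}{1859}$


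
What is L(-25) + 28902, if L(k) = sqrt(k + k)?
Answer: 28902 + 5*I*sqrt(2) ≈ 28902.0 + 7.0711*I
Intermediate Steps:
L(k) = sqrt(2)*sqrt(k) (L(k) = sqrt(2*k) = sqrt(2)*sqrt(k))
L(-25) + 28902 = sqrt(2)*sqrt(-25) + 28902 = sqrt(2)*(5*I) + 28902 = 5*I*sqrt(2) + 28902 = 28902 + 5*I*sqrt(2)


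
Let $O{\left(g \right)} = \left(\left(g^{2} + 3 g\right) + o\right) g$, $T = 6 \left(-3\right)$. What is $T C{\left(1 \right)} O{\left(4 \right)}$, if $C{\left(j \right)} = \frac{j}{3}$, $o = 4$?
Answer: $-768$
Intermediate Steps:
$T = -18$
$C{\left(j \right)} = \frac{j}{3}$ ($C{\left(j \right)} = j \frac{1}{3} = \frac{j}{3}$)
$O{\left(g \right)} = g \left(4 + g^{2} + 3 g\right)$ ($O{\left(g \right)} = \left(\left(g^{2} + 3 g\right) + 4\right) g = \left(4 + g^{2} + 3 g\right) g = g \left(4 + g^{2} + 3 g\right)$)
$T C{\left(1 \right)} O{\left(4 \right)} = - 18 \cdot \frac{1}{3} \cdot 1 \cdot 4 \left(4 + 4^{2} + 3 \cdot 4\right) = \left(-18\right) \frac{1}{3} \cdot 4 \left(4 + 16 + 12\right) = - 6 \cdot 4 \cdot 32 = \left(-6\right) 128 = -768$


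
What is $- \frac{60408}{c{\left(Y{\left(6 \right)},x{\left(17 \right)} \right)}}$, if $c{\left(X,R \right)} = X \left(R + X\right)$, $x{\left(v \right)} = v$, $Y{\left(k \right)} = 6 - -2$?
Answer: $- \frac{7551}{25} \approx -302.04$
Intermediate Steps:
$Y{\left(k \right)} = 8$ ($Y{\left(k \right)} = 6 + 2 = 8$)
$- \frac{60408}{c{\left(Y{\left(6 \right)},x{\left(17 \right)} \right)}} = - \frac{60408}{8 \left(17 + 8\right)} = - \frac{60408}{8 \cdot 25} = - \frac{60408}{200} = \left(-60408\right) \frac{1}{200} = - \frac{7551}{25}$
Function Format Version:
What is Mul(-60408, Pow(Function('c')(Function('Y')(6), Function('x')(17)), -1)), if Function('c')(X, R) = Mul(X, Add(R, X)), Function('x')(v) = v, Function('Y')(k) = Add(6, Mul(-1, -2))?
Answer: Rational(-7551, 25) ≈ -302.04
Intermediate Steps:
Function('Y')(k) = 8 (Function('Y')(k) = Add(6, 2) = 8)
Mul(-60408, Pow(Function('c')(Function('Y')(6), Function('x')(17)), -1)) = Mul(-60408, Pow(Mul(8, Add(17, 8)), -1)) = Mul(-60408, Pow(Mul(8, 25), -1)) = Mul(-60408, Pow(200, -1)) = Mul(-60408, Rational(1, 200)) = Rational(-7551, 25)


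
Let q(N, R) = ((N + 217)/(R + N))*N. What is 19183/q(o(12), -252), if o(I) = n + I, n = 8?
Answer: -1112614/1185 ≈ -938.92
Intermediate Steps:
o(I) = 8 + I
q(N, R) = N*(217 + N)/(N + R) (q(N, R) = ((217 + N)/(N + R))*N = N*(217 + N)/(N + R))
19183/q(o(12), -252) = 19183/(((8 + 12)*(217 + (8 + 12))/((8 + 12) - 252))) = 19183/((20*(217 + 20)/(20 - 252))) = 19183/((20*237/(-232))) = 19183/((20*(-1/232)*237)) = 19183/(-1185/58) = 19183*(-58/1185) = -1112614/1185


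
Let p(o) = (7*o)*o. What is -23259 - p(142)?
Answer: -164407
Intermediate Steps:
p(o) = 7*o**2
-23259 - p(142) = -23259 - 7*142**2 = -23259 - 7*20164 = -23259 - 1*141148 = -23259 - 141148 = -164407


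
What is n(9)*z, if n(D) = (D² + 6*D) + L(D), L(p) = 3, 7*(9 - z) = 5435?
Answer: -741336/7 ≈ -1.0591e+5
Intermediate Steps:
z = -5372/7 (z = 9 - ⅐*5435 = 9 - 5435/7 = -5372/7 ≈ -767.43)
n(D) = 3 + D² + 6*D (n(D) = (D² + 6*D) + 3 = 3 + D² + 6*D)
n(9)*z = (3 + 9² + 6*9)*(-5372/7) = (3 + 81 + 54)*(-5372/7) = 138*(-5372/7) = -741336/7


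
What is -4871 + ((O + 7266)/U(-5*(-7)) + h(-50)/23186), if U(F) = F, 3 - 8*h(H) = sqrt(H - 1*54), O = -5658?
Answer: -31324656871/6492080 - I*sqrt(26)/92744 ≈ -4825.1 - 5.498e-5*I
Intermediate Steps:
h(H) = 3/8 - sqrt(-54 + H)/8 (h(H) = 3/8 - sqrt(H - 1*54)/8 = 3/8 - sqrt(H - 54)/8 = 3/8 - sqrt(-54 + H)/8)
-4871 + ((O + 7266)/U(-5*(-7)) + h(-50)/23186) = -4871 + ((-5658 + 7266)/((-5*(-7))) + (3/8 - sqrt(-54 - 50)/8)/23186) = -4871 + (1608/35 + (3/8 - I*sqrt(26)/4)*(1/23186)) = -4871 + (1608/35 + (3/185488 - I*sqrt(26)/92744)) = -4871 + (298264809/6492080 - I*sqrt(26)/92744) = -31324656871/6492080 - I*sqrt(26)/92744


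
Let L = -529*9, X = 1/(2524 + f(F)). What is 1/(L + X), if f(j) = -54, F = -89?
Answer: -2470/11759669 ≈ -0.00021004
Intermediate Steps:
X = 1/2470 (X = 1/(2524 - 54) = 1/2470 ≈ 0.00040486)
L = -4761
1/(L + X) = 1/(-4761 + 1/2470) = 1/(-11759669/2470) = -2470/11759669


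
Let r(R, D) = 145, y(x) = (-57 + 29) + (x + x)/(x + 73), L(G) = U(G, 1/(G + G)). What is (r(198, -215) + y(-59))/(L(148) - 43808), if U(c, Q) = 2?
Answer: -380/153321 ≈ -0.0024785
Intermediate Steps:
L(G) = 2
y(x) = -28 + 2*x/(73 + x) (y(x) = -28 + (2*x)/(73 + x) = -28 + 2*x/(73 + x))
(r(198, -215) + y(-59))/(L(148) - 43808) = (145 + 2*(-1022 - 13*(-59))/(73 - 59))/(2 - 43808) = (145 + 2*(-1022 + 767)/14)/(-43806) = (145 + 2*(1/14)*(-255))*(-1/43806) = (145 - 255/7)*(-1/43806) = (760/7)*(-1/43806) = -380/153321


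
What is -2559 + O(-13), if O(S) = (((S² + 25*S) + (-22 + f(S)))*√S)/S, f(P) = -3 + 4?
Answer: -2559 + 177*I*√13/13 ≈ -2559.0 + 49.091*I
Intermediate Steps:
f(P) = 1
O(S) = (-21 + S² + 25*S)/√S (O(S) = (((S² + 25*S) + (-22 + 1))*√S)/S = (((S² + 25*S) - 21)*√S)/S = ((-21 + S² + 25*S)*√S)/S = (√S*(-21 + S² + 25*S))/S = (-21 + S² + 25*S)/√S)
-2559 + O(-13) = -2559 + (-21 - 13*(25 - 13))/√(-13) = -2559 + (-I*√13/13)*(-21 - 13*12) = -2559 + (-I*√13/13)*(-21 - 156) = -2559 - I*√13/13*(-177) = -2559 + 177*I*√13/13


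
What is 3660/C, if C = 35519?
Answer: 3660/35519 ≈ 0.10304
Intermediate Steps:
3660/C = 3660/35519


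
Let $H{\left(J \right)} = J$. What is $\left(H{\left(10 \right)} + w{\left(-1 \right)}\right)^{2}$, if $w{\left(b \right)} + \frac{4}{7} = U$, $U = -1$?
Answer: $\frac{3481}{49} \approx 71.041$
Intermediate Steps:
$w{\left(b \right)} = - \frac{11}{7}$ ($w{\left(b \right)} = - \frac{4}{7} - 1 = - \frac{11}{7}$)
$\left(H{\left(10 \right)} + w{\left(-1 \right)}\right)^{2} = \left(10 - \frac{11}{7}\right)^{2} = \left(\frac{59}{7}\right)^{2} = \frac{3481}{49}$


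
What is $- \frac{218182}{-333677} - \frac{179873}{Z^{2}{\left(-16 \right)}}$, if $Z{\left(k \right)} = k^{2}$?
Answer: $- \frac{45720707469}{21867855872} \approx -2.0908$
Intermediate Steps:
$- \frac{218182}{-333677} - \frac{179873}{Z^{2}{\left(-16 \right)}} = - \frac{218182}{-333677} - \frac{179873}{\left(\left(-16\right)^{2}\right)^{2}} = \left(-218182\right) \left(- \frac{1}{333677}\right) - \frac{179873}{256^{2}} = \frac{218182}{333677} - \frac{179873}{65536} = - \frac{45720707469}{21867855872}$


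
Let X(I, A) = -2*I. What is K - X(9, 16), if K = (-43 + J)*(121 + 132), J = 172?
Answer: 32655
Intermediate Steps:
K = 32637 (K = (-43 + 172)*(121 + 132) = 129*253 = 32637)
K - X(9, 16) = 32637 - (-2)*9 = 32637 - 1*(-18) = 32637 + 18 = 32655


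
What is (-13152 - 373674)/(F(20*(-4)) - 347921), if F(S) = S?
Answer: 386826/348001 ≈ 1.1116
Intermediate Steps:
(-13152 - 373674)/(F(20*(-4)) - 347921) = (-13152 - 373674)/(20*(-4) - 347921) = -386826/(-80 - 347921) = -386826/(-348001) = -386826*(-1/348001) = 386826/348001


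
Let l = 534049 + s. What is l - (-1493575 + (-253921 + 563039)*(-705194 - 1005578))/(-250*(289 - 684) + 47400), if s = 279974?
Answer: 647801374121/146150 ≈ 4.4324e+6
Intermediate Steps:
l = 814023 (l = 534049 + 279974 = 814023)
l - (-1493575 + (-253921 + 563039)*(-705194 - 1005578))/(-250*(289 - 684) + 47400) = 814023 - (-1493575 + (-253921 + 563039)*(-705194 - 1005578))/(-250*(289 - 684) + 47400) = 814023 - (-1493575 + 309118*(-1710772))/(-250*(-395) + 47400) = 814023 - (-1493575 - 528830419096)/(98750 + 47400) = 814023 - (-528831912671)/146150 = 814023 - 1*(-528831912671/146150) = 814023 + 528831912671/146150 = 647801374121/146150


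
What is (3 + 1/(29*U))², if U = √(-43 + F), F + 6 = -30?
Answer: (6873 - I*√79)²/5248681 ≈ 9.0 - 0.023278*I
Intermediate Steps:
F = -36 (F = -6 - 30 = -36)
U = I*√79 (U = √(-43 - 36) = √(-79) = I*√79 ≈ 8.8882*I)
(3 + 1/(29*U))² = (3 + 1/(29*((I*√79))))² = (3 + (-I*√79/79)/29)² = (3 - I*√79/2291)²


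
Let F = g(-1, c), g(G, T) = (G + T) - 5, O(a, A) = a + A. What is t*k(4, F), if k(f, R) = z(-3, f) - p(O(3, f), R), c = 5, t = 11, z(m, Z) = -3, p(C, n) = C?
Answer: -110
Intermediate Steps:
O(a, A) = A + a
g(G, T) = -5 + G + T
F = -1 (F = -5 - 1 + 5 = -1)
k(f, R) = -6 - f (k(f, R) = -3 - (f + 3) = -3 - (3 + f) = -3 + (-3 - f) = -6 - f)
t*k(4, F) = 11*(-6 - 1*4) = 11*(-6 - 4) = 11*(-10) = -110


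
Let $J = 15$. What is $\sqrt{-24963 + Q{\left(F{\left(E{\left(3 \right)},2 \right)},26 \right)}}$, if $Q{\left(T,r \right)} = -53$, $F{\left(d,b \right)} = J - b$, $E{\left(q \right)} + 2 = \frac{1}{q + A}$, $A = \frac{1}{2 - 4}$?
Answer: $2 i \sqrt{6254} \approx 158.16 i$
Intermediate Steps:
$A = - \frac{1}{2}$ ($A = \frac{1}{2 - 4} = \frac{1}{-2} = - \frac{1}{2} \approx -0.5$)
$E{\left(q \right)} = -2 + \frac{1}{- \frac{1}{2} + q}$ ($E{\left(q \right)} = -2 + \frac{1}{q - \frac{1}{2}} = -2 + \frac{1}{- \frac{1}{2} + q}$)
$F{\left(d,b \right)} = 15 - b$
$\sqrt{-24963 + Q{\left(F{\left(E{\left(3 \right)},2 \right)},26 \right)}} = \sqrt{-24963 - 53} = \sqrt{-25016} = 2 i \sqrt{6254}$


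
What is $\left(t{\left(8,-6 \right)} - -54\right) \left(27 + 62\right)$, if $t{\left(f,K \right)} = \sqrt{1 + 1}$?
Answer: $4806 + 89 \sqrt{2} \approx 4931.9$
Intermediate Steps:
$t{\left(f,K \right)} = \sqrt{2}$
$\left(t{\left(8,-6 \right)} - -54\right) \left(27 + 62\right) = \left(\sqrt{2} - -54\right) \left(27 + 62\right) = \left(\sqrt{2} + 54\right) 89 = \left(54 + \sqrt{2}\right) 89 = 4806 + 89 \sqrt{2}$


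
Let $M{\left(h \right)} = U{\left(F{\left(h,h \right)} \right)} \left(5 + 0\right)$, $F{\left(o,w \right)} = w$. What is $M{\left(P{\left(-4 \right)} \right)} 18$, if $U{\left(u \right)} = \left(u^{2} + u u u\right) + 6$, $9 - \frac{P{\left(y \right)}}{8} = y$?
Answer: $102211740$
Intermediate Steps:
$P{\left(y \right)} = 72 - 8 y$
$U{\left(u \right)} = 6 + u^{2} + u^{3}$ ($U{\left(u \right)} = \left(u^{2} + u^{2} u\right) + 6 = \left(u^{2} + u^{3}\right) + 6 = 6 + u^{2} + u^{3}$)
$M{\left(h \right)} = 30 + 5 h^{2} + 5 h^{3}$ ($M{\left(h \right)} = \left(6 + h^{2} + h^{3}\right) \left(5 + 0\right) = \left(6 + h^{2} + h^{3}\right) 5 = 30 + 5 h^{2} + 5 h^{3}$)
$M{\left(P{\left(-4 \right)} \right)} 18 = \left(30 + 5 \left(72 - -32\right)^{2} + 5 \left(72 - -32\right)^{3}\right) 18 = \left(30 + 5 \left(72 + 32\right)^{2} + 5 \left(72 + 32\right)^{3}\right) 18 = \left(30 + 5 \cdot 104^{2} + 5 \cdot 104^{3}\right) 18 = \left(30 + 5 \cdot 10816 + 5 \cdot 1124864\right) 18 = \left(30 + 54080 + 5624320\right) 18 = 5678430 \cdot 18 = 102211740$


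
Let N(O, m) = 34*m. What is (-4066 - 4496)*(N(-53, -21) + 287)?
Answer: 3655974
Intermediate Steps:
(-4066 - 4496)*(N(-53, -21) + 287) = (-4066 - 4496)*(34*(-21) + 287) = -8562*(-714 + 287) = -8562*(-427) = 3655974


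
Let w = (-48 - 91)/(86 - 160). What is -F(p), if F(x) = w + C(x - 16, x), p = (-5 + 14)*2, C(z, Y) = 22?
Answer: -1767/74 ≈ -23.878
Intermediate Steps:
w = 139/74 (w = -139/(-74) = -139*(-1/74) = 139/74 ≈ 1.8784)
p = 18 (p = 9*2 = 18)
F(x) = 1767/74 (F(x) = 139/74 + 22 = 1767/74)
-F(p) = -1*1767/74 = -1767/74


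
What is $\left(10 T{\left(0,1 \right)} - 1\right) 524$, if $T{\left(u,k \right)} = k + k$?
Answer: $9956$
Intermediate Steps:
$T{\left(u,k \right)} = 2 k$
$\left(10 T{\left(0,1 \right)} - 1\right) 524 = \left(10 \cdot 2 \cdot 1 - 1\right) 524 = \left(10 \cdot 2 - 1\right) 524 = \left(20 - 1\right) 524 = 19 \cdot 524 = 9956$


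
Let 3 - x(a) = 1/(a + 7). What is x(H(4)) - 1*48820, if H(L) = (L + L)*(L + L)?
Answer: -3466008/71 ≈ -48817.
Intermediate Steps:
H(L) = 4*L² (H(L) = (2*L)*(2*L) = 4*L²)
x(a) = 3 - 1/(7 + a) (x(a) = 3 - 1/(a + 7) = 3 - 1/(7 + a))
x(H(4)) - 1*48820 = (20 + 3*(4*4²))/(7 + 4*4²) - 1*48820 = (20 + 3*(4*16))/(7 + 4*16) - 48820 = (20 + 3*64)/(7 + 64) - 48820 = (20 + 192)/71 - 48820 = (1/71)*212 - 48820 = 212/71 - 48820 = -3466008/71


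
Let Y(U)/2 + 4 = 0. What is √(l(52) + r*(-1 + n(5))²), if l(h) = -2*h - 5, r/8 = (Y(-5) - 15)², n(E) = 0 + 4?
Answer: √37979 ≈ 194.88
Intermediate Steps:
Y(U) = -8 (Y(U) = -8 + 2*0 = -8 + 0 = -8)
n(E) = 4
r = 4232 (r = 8*(-8 - 15)² = 8*(-23)² = 8*529 = 4232)
l(h) = -5 - 2*h
√(l(52) + r*(-1 + n(5))²) = √((-5 - 2*52) + 4232*(-1 + 4)²) = √((-5 - 104) + 4232*3²) = √(-109 + 4232*9) = √(-109 + 38088) = √37979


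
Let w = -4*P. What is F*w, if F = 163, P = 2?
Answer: -1304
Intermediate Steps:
w = -8 (w = -4*2 = -8)
F*w = 163*(-8) = -1304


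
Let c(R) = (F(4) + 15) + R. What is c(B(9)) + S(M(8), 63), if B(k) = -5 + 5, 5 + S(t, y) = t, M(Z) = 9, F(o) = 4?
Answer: 23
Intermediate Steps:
S(t, y) = -5 + t
B(k) = 0
c(R) = 19 + R (c(R) = (4 + 15) + R = 19 + R)
c(B(9)) + S(M(8), 63) = (19 + 0) + (-5 + 9) = 19 + 4 = 23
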